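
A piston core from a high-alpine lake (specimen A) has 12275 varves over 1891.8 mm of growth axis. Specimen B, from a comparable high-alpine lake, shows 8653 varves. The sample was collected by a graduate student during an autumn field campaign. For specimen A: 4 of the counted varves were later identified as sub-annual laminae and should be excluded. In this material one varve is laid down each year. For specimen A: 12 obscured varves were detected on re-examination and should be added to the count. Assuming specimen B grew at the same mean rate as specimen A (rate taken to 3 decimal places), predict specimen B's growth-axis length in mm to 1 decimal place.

Specimen A: true varve count = 12275 − 4 + 12 = 12283.
A: 1891.8 mm over 12283 years gives 1891.8 / 12283 ≈ 0.154 mm/yr.
B's length ≈ 0.154 × 8653 = 1332.6 mm.

1332.6 mm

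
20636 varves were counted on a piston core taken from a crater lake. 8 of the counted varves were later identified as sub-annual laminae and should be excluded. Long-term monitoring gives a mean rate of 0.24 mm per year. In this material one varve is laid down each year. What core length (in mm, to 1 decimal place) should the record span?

After corrections the count is 20636 − 8 = 20628 varves.
Predicted length = 0.24 mm/year × 20628 years = 4950.7 mm.

4950.7 mm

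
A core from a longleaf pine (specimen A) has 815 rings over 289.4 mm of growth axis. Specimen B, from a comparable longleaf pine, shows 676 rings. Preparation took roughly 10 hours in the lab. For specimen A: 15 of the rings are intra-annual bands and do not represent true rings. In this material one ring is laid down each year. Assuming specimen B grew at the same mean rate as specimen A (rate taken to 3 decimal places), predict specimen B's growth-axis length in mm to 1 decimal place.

Specimen A: correcting the raw count gives 815 − 15 = 800 true rings.
A: Extension rate ≈ 289.4 / 800 = 0.362 mm per year.
Length of B = 0.362 × 676 = 244.7 mm.

244.7 mm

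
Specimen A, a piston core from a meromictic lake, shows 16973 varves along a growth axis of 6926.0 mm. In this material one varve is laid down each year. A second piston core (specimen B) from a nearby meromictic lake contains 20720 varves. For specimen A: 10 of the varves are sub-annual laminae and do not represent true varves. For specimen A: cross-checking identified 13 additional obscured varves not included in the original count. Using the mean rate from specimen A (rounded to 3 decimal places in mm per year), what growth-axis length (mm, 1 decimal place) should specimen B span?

Specimen A: after corrections the count is 16973 − 10 + 13 = 16976 varves.
A: Mean rate = 6926.0 mm / 16976 years ≈ 0.408 mm/yr.
B's length ≈ 0.408 × 20720 = 8453.8 mm.

8453.8 mm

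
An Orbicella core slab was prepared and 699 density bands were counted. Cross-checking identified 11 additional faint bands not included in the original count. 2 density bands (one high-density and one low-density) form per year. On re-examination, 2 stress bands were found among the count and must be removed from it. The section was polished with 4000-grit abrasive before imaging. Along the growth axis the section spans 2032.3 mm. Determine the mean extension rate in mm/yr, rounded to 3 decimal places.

5.741 mm/yr

True density band count = 699 − 2 + 11 = 708.
With 2 density bands per year, 708 / 2 = 354 years.
Mean rate = 2032.3 mm / 354 years ≈ 5.741 mm/yr.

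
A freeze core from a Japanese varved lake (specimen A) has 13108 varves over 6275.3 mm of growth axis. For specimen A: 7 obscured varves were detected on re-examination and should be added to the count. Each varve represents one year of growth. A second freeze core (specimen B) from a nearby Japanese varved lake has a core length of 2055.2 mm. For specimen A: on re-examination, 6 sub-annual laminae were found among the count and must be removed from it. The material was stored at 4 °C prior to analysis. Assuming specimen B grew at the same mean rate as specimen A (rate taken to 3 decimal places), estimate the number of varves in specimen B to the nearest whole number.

4291 varves

Specimen A: adjusted count: 13108 − 6 + 7 = 13109 varves.
A: Extension rate ≈ 6275.3 / 13109 = 0.479 mm/yr.
B spans 2055.2 / 0.479 = 4290.61 years ≈ 4291 varves.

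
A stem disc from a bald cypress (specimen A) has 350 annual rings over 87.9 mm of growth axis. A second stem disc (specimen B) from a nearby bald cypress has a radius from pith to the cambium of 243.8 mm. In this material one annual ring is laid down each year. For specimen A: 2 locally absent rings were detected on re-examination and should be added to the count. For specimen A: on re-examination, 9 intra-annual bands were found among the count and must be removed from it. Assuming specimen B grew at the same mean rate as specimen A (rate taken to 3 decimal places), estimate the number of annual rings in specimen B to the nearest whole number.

952 annual rings

Specimen A: adjusted count: 350 − 9 + 2 = 343 annual rings.
A: Mean rate = 87.9 mm / 343 years ≈ 0.256 mm per year.
For B, 243.8 / 0.256 = 952.34 years ≈ 952 annual rings.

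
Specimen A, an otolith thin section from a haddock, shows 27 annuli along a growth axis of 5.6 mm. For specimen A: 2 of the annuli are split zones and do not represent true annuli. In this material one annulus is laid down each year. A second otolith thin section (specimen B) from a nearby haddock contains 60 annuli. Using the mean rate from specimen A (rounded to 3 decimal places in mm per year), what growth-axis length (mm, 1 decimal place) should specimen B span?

Specimen A: correcting the raw count gives 27 − 2 = 25 true annuli.
A: Extension rate ≈ 5.6 / 25 = 0.224 mm/yr.
For B, 0.224 mm/year × 60 years = 13.4 mm.

13.4 mm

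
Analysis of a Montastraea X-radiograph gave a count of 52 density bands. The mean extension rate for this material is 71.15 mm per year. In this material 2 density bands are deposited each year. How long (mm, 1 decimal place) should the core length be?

1849.9 mm

52 density bands at 2 per year is 52 / 2 = 26 years.
Predicted length = 71.15 mm/year × 26 years = 1849.9 mm.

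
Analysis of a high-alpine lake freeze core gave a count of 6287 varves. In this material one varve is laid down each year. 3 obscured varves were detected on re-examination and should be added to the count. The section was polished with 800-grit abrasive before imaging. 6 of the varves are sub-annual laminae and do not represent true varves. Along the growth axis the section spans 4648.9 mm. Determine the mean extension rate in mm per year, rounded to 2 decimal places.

Correcting the raw count gives 6287 − 6 + 3 = 6284 true varves.
Extension rate ≈ 4648.9 / 6284 = 0.74 mm per year.

0.74 mm per year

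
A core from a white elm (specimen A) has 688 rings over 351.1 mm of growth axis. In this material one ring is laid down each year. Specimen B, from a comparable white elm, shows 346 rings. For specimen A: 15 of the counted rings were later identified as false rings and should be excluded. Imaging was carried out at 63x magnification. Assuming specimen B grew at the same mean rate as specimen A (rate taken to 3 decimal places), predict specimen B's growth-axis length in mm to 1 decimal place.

180.6 mm

Specimen A: true ring count = 688 − 15 = 673.
A: Mean rate = 351.1 mm / 673 years ≈ 0.522 mm/year.
Length of B = 0.522 × 346 = 180.6 mm.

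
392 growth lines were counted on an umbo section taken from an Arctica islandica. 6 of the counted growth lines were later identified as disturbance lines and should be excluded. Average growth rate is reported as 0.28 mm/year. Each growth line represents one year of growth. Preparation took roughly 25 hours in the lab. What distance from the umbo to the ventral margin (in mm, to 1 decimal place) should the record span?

Correcting the raw count gives 392 − 6 = 386 true growth lines.
Length ≈ 0.28 × 386 = 108.1 mm.

108.1 mm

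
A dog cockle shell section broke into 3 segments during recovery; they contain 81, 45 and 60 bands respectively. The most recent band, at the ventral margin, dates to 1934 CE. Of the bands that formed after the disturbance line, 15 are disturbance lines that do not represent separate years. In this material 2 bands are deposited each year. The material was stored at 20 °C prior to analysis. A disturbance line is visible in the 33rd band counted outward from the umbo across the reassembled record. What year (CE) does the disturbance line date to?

1865 CE

Total bands = 81 + 45 + 60 = 186.
The disturbance line sits at band 33 from the umbo, so 186 − 33 = 153 bands formed after it.
153 − 15 false = 138 true bands after the disturbance line.
138 bands at 2 per year is 138 / 2 = 69 years.
The band at the ventral margin is 1934 CE, so the disturbance line dates to 1934 − 69 = 1865 CE.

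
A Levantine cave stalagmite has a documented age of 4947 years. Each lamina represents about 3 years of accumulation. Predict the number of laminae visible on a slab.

Expected laminae: 4947 / 3 = 1649.
So 1649 laminae should be present.

1649 laminae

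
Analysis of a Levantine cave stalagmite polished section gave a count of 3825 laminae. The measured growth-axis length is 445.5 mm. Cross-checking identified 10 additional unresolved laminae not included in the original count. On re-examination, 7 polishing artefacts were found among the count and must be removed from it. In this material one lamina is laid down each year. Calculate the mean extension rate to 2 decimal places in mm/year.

True lamina count = 3825 − 7 + 10 = 3828.
Extension rate ≈ 445.5 / 3828 = 0.12 mm/year.

0.12 mm/year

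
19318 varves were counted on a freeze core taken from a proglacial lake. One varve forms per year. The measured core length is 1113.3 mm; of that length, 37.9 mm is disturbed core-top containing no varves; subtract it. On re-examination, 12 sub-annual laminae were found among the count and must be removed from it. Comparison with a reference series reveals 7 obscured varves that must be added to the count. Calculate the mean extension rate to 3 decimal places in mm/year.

Adjusted count: 19318 − 12 + 7 = 19313 varves.
Net length = 1113.3 − 37.9 = 1075.4 mm.
1075.4 mm over 19313 years gives 1075.4 / 19313 ≈ 0.056 mm/year.

0.056 mm/year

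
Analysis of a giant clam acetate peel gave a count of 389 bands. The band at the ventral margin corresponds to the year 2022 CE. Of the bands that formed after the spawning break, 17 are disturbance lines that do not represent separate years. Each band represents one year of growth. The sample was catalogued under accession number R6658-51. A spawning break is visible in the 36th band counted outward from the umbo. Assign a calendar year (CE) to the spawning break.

1686 CE

389 − 36 = 353 bands lie beyond the spawning break toward the ventral margin.
Excluding 17 false bands: 353 − 17 = 336.
Counting back 336 years from 2022 CE places the spawning break in 2022 − 336 = 1686 CE.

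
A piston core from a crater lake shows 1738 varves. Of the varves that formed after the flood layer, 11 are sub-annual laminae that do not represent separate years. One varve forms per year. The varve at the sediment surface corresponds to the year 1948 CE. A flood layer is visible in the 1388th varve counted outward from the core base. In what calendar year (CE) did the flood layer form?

1738 − 1388 = 350 varves lie beyond the flood layer toward the sediment surface.
Removing the 11 false varves leaves 350 − 11 = 339 true varves beyond the flood layer.
1948 − 339 = 1609 CE.

1609 CE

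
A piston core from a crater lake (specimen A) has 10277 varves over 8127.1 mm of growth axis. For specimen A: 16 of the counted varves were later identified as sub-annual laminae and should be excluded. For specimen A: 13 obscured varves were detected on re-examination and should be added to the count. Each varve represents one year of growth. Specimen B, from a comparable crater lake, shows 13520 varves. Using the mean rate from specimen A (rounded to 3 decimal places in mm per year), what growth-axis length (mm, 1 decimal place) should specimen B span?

10694.3 mm

Specimen A: adjusted count: 10277 − 16 + 13 = 10274 varves.
A: 8127.1 mm over 10274 years gives 8127.1 / 10274 ≈ 0.791 mm per year.
Length of B = 0.791 × 13520 = 10694.3 mm.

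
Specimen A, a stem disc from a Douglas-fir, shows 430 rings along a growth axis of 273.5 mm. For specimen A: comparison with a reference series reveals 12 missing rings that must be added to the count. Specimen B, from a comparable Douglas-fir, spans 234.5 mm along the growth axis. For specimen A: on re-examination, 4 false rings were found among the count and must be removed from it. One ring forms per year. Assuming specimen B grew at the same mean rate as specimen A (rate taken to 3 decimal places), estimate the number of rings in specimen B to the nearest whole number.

376 rings

Specimen A: adjusted count: 430 − 4 + 12 = 438 rings.
A: Extension rate ≈ 273.5 / 438 = 0.624 mm/yr.
Specimen B: 234.5 mm / 0.624 mm per year = 375.80 years ≈ 376 rings.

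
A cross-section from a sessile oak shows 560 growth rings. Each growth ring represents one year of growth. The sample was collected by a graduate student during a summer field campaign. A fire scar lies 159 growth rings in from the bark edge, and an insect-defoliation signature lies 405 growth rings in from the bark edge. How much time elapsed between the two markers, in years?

246 years

The two markers are separated by 405 − 159 = 246 growth rings.
At one growth ring per year, 246 years elapsed between them.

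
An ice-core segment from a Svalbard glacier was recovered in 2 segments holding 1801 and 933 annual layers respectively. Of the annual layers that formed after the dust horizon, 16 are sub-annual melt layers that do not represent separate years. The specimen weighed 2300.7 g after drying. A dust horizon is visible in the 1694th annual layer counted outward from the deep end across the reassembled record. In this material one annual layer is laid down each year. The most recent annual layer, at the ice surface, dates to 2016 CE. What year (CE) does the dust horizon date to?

992 CE

Total annual layers = 1801 + 933 = 2734.
The dust horizon sits at annual layer 1694 from the deep end, so 2734 − 1694 = 1040 annual layers formed after it.
1040 − 16 false = 1024 true annual layers after the dust horizon.
2016 − 1024 = 992 CE.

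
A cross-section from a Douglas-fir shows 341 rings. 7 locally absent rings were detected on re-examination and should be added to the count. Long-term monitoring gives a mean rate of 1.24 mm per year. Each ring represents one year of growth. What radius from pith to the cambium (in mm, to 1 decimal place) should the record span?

431.5 mm

Adjusted count: 341 + 7 = 348 rings.
Predicted length = 1.24 mm/year × 348 years = 431.5 mm.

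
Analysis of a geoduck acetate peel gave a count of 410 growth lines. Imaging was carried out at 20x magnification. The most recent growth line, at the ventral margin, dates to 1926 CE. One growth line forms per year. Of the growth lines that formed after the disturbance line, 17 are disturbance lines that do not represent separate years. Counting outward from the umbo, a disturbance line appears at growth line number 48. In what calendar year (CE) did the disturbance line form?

1581 CE

Between growth line 48 and the ventral margin there are 410 − 48 = 362 growth lines.
362 − 17 false = 345 true growth lines after the disturbance line.
Counting back 345 years from 1926 CE places the disturbance line in 1926 − 345 = 1581 CE.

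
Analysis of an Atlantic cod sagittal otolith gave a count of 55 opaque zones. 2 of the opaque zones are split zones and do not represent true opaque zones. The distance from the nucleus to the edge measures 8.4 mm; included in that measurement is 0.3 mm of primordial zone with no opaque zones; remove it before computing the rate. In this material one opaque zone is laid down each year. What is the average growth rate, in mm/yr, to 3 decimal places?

0.153 mm/yr

Correcting the raw count gives 55 − 2 = 53 true opaque zones.
Removing the 0.3 mm offcut leaves 8.4 − 0.3 = 8.1 mm.
Mean rate = 8.1 mm / 53 years ≈ 0.153 mm/yr.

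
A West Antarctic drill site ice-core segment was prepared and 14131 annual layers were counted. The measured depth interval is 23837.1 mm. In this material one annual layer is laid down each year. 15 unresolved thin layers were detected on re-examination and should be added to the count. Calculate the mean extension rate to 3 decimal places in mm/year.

1.685 mm/year

Adjusted count: 14131 + 15 = 14146 annual layers.
Mean rate = 23837.1 mm / 14146 years ≈ 1.685 mm/year.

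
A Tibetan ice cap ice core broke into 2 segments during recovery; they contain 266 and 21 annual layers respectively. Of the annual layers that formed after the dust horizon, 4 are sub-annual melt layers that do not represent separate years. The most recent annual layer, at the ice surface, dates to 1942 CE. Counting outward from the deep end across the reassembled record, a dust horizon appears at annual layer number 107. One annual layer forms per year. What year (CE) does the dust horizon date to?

1766 CE

Total annual layers = 266 + 21 = 287.
The dust horizon sits at annual layer 107 from the deep end, so 287 − 107 = 180 annual layers formed after it.
180 − 4 false = 176 true annual layers after the dust horizon.
1942 − 176 = 1766 CE.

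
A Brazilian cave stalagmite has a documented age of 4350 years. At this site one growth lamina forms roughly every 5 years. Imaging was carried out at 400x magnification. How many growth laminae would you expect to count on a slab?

Expected growth laminae: 4350 / 5 = 870.
So 870 growth laminae should be present.

870 growth laminae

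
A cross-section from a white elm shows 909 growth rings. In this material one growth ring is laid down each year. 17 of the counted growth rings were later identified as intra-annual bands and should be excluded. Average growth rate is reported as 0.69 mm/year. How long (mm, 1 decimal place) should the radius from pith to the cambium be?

615.5 mm

Adjusted count: 909 − 17 = 892 growth rings.
Length ≈ 0.69 × 892 = 615.5 mm.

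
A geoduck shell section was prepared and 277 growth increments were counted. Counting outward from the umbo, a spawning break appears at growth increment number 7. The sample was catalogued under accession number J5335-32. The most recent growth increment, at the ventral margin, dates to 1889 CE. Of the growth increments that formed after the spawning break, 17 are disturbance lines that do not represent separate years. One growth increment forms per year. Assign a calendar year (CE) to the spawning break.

277 − 7 = 270 growth increments lie beyond the spawning break toward the ventral margin.
Excluding 17 false growth increments: 270 − 17 = 253.
The growth increment at the ventral margin is 1889 CE, so the spawning break dates to 1889 − 253 = 1636 CE.

1636 CE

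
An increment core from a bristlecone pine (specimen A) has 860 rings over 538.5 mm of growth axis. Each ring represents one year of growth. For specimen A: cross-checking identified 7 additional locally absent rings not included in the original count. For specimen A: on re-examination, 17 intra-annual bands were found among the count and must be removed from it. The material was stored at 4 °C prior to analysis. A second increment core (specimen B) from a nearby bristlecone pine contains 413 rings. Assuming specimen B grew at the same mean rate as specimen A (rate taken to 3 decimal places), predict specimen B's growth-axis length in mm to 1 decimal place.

261.8 mm

Specimen A: true ring count = 860 − 17 + 7 = 850.
A: 538.5 mm over 850 years gives 538.5 / 850 ≈ 0.634 mm/year.
For B, 0.634 mm/year × 413 years = 261.8 mm.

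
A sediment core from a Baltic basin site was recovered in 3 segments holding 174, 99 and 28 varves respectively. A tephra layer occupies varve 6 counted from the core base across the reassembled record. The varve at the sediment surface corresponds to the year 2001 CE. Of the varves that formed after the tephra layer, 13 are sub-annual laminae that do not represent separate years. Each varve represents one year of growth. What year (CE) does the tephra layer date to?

Total varves = 174 + 99 + 28 = 301.
The tephra layer sits at varve 6 from the core base, so 301 − 6 = 295 varves formed after it.
Excluding 13 false varves: 295 − 13 = 282.
The varve at the sediment surface is 2001 CE, so the tephra layer dates to 2001 − 282 = 1719 CE.

1719 CE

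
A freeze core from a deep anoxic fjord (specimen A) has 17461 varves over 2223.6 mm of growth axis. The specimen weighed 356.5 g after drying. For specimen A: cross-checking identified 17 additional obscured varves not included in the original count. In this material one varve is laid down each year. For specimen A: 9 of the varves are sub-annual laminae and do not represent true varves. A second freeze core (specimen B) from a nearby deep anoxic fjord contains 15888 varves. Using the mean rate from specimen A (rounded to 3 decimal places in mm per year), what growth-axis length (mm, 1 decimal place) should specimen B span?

Specimen A: adjusted count: 17461 − 9 + 17 = 17469 varves.
A: Mean rate = 2223.6 mm / 17469 years ≈ 0.127 mm per year.
B's length ≈ 0.127 × 15888 = 2017.8 mm.

2017.8 mm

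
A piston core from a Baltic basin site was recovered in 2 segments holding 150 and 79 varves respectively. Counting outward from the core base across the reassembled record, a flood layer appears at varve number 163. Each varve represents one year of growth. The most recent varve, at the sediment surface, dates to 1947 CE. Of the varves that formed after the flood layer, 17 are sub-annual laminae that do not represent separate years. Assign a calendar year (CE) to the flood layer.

1898 CE

Total varves = 150 + 79 = 229.
229 − 163 = 66 varves lie beyond the flood layer toward the sediment surface.
66 − 17 false = 49 true varves after the flood layer.
1947 − 49 = 1898 CE.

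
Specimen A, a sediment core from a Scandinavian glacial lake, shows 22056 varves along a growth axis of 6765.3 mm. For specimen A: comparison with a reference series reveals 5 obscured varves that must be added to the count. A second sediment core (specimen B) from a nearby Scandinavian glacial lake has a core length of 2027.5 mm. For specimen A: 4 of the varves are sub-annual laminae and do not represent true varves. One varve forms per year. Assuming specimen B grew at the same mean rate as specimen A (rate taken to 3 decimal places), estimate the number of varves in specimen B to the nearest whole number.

6604 varves

Specimen A: correcting the raw count gives 22056 − 4 + 5 = 22057 true varves.
A: Extension rate ≈ 6765.3 / 22057 = 0.307 mm/yr.
Specimen B: 2027.5 mm / 0.307 mm per year = 6604.23 years ≈ 6604 varves.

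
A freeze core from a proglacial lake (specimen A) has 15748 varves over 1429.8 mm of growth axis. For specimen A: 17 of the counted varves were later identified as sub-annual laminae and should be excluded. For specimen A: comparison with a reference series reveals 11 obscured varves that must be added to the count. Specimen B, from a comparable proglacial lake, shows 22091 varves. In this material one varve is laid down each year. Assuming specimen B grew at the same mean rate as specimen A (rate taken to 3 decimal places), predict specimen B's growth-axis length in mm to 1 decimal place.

2010.3 mm

Specimen A: correcting the raw count gives 15748 − 17 + 11 = 15742 true varves.
A: 1429.8 mm over 15742 years gives 1429.8 / 15742 ≈ 0.091 mm/yr.
Length of B = 0.091 × 22091 = 2010.3 mm.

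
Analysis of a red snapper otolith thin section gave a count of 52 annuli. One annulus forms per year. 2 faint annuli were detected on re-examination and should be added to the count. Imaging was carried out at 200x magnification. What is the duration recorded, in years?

54 yr

True annulus count = 52 + 2 = 54.
At one annulus per year, that is 54 years.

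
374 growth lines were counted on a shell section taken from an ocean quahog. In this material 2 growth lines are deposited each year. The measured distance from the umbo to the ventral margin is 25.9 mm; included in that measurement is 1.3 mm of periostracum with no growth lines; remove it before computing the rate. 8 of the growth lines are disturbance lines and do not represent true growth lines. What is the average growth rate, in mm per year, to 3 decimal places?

After corrections the count is 374 − 8 = 366 growth lines.
With 2 growth lines per year, 366 / 2 = 183 years.
The growth record spans 25.9 − 1.3 = 24.6 mm.
Mean rate = 24.6 mm / 183 years ≈ 0.134 mm per year.

0.134 mm per year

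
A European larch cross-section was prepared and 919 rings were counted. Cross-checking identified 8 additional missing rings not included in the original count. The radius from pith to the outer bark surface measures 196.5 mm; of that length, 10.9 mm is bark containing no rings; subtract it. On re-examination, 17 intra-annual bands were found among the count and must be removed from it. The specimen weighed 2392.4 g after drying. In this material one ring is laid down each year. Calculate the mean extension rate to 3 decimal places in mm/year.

After corrections the count is 919 − 17 + 8 = 910 rings.
Removing the 10.9 mm offcut leaves 196.5 − 10.9 = 185.6 mm.
Extension rate ≈ 185.6 / 910 = 0.204 mm/year.

0.204 mm/year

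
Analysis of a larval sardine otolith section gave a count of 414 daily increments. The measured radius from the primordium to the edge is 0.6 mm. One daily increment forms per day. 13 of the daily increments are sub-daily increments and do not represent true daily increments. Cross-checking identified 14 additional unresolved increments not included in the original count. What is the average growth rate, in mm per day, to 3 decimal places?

0.001 mm per day

True daily increment count = 414 − 13 + 14 = 415.
0.6 mm over 415 days gives 0.6 / 415 ≈ 0.001 mm per day.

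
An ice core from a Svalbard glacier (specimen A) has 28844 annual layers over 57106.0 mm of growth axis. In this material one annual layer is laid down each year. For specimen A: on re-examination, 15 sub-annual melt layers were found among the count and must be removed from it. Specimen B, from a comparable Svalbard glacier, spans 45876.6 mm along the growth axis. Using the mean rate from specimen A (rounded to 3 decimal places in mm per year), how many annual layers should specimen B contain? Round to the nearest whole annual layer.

Specimen A: correcting the raw count gives 28844 − 15 = 28829 true annual layers.
A: Extension rate ≈ 57106.0 / 28829 = 1.981 mm/yr.
Specimen B: 45876.6 mm / 1.981 mm per year = 23158.30 years ≈ 23158 annual layers.

23158 annual layers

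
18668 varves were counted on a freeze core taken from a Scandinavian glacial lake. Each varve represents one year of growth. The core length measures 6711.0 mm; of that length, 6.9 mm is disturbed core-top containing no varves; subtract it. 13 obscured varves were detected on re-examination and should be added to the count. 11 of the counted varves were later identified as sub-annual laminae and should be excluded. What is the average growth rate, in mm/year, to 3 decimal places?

True varve count = 18668 − 11 + 13 = 18670.
The growth record spans 6711.0 − 6.9 = 6704.1 mm.
Mean rate = 6704.1 mm / 18670 years ≈ 0.359 mm/year.

0.359 mm/year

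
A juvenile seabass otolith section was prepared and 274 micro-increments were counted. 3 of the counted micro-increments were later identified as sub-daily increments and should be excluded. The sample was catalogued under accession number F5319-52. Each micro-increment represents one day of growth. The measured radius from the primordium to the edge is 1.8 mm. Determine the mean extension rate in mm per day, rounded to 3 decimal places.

Correcting the raw count gives 274 − 3 = 271 true micro-increments.
Mean rate = 1.8 mm / 271 days ≈ 0.007 mm per day.

0.007 mm per day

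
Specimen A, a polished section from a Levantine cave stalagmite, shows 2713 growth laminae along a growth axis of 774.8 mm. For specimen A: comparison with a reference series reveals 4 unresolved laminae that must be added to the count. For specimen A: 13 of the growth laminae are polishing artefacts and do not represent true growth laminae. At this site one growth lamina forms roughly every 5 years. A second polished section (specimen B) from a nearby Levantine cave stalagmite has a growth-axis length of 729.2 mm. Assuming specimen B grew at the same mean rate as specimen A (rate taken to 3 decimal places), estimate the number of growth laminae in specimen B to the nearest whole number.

Specimen A: true growth lamina count = 2713 − 13 + 4 = 2704.
Specimen A: at 5 years per growth lamina, 2704 × 5 = 13520 years.
A: Extension rate ≈ 774.8 / 13520 = 0.057 mm/year.
Specimen B: 729.2 mm / 0.057 mm per year = 12792.98 years; at 5 years per growth lamina that is 12792.98 / 5 ≈ 2559 growth laminae.

2559 growth laminae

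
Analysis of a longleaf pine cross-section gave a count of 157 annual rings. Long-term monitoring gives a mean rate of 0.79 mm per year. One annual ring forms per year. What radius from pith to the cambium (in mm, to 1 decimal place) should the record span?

157 years of growth are recorded.
Length ≈ 0.79 × 157 = 124.0 mm.

124.0 mm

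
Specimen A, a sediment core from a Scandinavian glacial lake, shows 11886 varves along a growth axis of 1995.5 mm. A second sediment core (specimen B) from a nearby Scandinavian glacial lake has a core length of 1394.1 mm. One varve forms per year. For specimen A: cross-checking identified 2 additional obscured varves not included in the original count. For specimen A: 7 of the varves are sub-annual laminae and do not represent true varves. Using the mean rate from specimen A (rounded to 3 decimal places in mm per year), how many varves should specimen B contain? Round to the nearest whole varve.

Specimen A: adjusted count: 11886 − 7 + 2 = 11881 varves.
A: 1995.5 mm over 11881 years gives 1995.5 / 11881 ≈ 0.168 mm/year.
B spans 1394.1 / 0.168 = 8298.21 years ≈ 8298 varves.

8298 varves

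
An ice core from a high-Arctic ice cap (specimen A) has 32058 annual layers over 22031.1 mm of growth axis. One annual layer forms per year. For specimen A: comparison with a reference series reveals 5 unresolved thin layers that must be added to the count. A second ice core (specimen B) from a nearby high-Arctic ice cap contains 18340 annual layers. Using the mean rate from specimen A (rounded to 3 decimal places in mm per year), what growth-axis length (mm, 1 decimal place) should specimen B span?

Specimen A: after corrections the count is 32058 + 5 = 32063 annual layers.
A: 22031.1 mm over 32063 years gives 22031.1 / 32063 ≈ 0.687 mm/year.
Length of B = 0.687 × 18340 = 12599.6 mm.

12599.6 mm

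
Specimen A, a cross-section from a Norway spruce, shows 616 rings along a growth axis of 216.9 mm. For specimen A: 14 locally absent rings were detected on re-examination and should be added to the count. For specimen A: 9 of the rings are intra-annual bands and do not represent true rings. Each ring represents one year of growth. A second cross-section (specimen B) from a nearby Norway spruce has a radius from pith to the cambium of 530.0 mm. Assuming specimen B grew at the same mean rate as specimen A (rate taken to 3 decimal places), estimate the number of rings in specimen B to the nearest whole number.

Specimen A: adjusted count: 616 − 9 + 14 = 621 rings.
A: 216.9 mm over 621 years gives 216.9 / 621 ≈ 0.349 mm per year.
For B, 530.0 / 0.349 = 1518.62 years ≈ 1519 rings.

1519 rings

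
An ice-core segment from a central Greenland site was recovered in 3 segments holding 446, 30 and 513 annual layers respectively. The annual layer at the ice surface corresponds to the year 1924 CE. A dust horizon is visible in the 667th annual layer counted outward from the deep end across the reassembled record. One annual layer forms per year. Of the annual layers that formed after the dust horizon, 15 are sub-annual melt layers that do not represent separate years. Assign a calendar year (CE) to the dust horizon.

Total annual layers = 446 + 30 + 513 = 989.
The dust horizon sits at annual layer 667 from the deep end, so 989 − 667 = 322 annual layers formed after it.
322 − 15 false = 307 true annual layers after the dust horizon.
1924 − 307 = 1617 CE.

1617 CE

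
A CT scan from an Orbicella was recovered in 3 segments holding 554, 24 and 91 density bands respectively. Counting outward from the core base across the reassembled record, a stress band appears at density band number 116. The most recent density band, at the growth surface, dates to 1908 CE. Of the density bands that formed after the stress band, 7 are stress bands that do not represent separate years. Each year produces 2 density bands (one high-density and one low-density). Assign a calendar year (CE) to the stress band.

1635 CE

Total density bands = 554 + 24 + 91 = 669.
Between density band 116 and the growth surface there are 669 − 116 = 553 density bands.
Removing the 7 false density bands leaves 553 − 7 = 546 true density bands beyond the stress band.
With 2 density bands per year, 546 / 2 = 273 years.
1908 − 273 = 1635 CE.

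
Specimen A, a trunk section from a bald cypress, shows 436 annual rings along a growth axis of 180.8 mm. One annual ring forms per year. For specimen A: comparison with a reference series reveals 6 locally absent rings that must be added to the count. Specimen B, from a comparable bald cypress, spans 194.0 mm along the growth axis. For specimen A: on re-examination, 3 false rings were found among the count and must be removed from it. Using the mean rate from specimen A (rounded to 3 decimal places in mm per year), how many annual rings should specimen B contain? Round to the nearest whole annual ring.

471 annual rings

Specimen A: after corrections the count is 436 − 3 + 6 = 439 annual rings.
A: Extension rate ≈ 180.8 / 439 = 0.412 mm per year.
Specimen B: 194.0 mm / 0.412 mm per year = 470.87 years ≈ 471 annual rings.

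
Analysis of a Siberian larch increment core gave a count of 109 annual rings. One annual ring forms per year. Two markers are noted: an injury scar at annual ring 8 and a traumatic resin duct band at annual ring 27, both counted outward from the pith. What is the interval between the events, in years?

Separation: 27 − 8 = 19 annual rings.
At one annual ring per year, 19 years elapsed between them.

19 years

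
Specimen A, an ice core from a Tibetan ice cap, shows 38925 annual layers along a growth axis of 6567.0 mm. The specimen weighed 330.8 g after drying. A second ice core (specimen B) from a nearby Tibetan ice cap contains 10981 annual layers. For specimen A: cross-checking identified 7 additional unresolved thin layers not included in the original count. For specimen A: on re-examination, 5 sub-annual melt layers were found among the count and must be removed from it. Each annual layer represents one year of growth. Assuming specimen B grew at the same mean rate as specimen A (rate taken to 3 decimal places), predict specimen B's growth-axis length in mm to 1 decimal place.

Specimen A: true annual layer count = 38925 − 5 + 7 = 38927.
A: Mean rate = 6567.0 mm / 38927 years ≈ 0.169 mm per year.
For B, 0.169 mm/year × 10981 years = 1855.8 mm.

1855.8 mm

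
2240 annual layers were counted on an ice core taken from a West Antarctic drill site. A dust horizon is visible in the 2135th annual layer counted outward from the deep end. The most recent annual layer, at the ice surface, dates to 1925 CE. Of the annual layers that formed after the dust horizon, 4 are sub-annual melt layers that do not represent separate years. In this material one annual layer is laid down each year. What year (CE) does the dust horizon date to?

The dust horizon sits at annual layer 2135 from the deep end, so 2240 − 2135 = 105 annual layers formed after it.
105 − 4 false = 101 true annual layers after the dust horizon.
The annual layer at the ice surface is 1925 CE, so the dust horizon dates to 1925 − 101 = 1824 CE.

1824 CE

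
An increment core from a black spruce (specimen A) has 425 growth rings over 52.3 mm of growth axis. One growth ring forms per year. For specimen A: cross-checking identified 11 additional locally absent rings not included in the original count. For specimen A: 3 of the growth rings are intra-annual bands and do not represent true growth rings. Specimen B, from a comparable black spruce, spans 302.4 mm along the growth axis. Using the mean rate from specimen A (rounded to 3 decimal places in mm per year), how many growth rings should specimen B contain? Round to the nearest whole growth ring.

2499 growth rings

Specimen A: after corrections the count is 425 − 3 + 11 = 433 growth rings.
A: Mean rate = 52.3 mm / 433 years ≈ 0.121 mm per year.
For B, 302.4 / 0.121 = 2499.17 years ≈ 2499 growth rings.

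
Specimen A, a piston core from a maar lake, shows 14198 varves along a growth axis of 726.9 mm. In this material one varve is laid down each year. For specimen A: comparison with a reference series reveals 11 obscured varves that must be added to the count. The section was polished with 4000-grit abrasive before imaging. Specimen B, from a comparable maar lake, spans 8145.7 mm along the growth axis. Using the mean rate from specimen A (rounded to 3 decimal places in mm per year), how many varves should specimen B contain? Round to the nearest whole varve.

Specimen A: adjusted count: 14198 + 11 = 14209 varves.
A: Extension rate ≈ 726.9 / 14209 = 0.051 mm per year.
Specimen B: 8145.7 mm / 0.051 mm per year = 159719.61 years ≈ 159720 varves.

159720 varves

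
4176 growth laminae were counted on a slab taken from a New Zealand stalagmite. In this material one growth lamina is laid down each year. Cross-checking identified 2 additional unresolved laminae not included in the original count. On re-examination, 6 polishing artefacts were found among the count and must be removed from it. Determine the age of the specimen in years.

Adjusted count: 4176 − 6 + 2 = 4172 growth laminae.
With a one-to-one growth lamina periodicity this is 4172 years.

4172 yr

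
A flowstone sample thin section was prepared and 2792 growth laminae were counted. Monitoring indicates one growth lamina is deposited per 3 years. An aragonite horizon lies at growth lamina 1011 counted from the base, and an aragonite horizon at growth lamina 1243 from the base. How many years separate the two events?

Separation: 1243 − 1011 = 232 growth laminae.
232 growth laminae at 3 years each span 232 × 3 = 696 years.

696 years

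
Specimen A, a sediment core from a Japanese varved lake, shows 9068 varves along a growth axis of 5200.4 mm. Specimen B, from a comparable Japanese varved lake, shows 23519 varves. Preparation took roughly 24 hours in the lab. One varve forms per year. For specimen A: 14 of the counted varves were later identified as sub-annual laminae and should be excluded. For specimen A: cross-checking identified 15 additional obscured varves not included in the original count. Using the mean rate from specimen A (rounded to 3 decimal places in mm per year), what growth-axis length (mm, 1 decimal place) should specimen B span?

Specimen A: adjusted count: 9068 − 14 + 15 = 9069 varves.
A: Extension rate ≈ 5200.4 / 9069 = 0.573 mm per year.
B's length ≈ 0.573 × 23519 = 13476.4 mm.

13476.4 mm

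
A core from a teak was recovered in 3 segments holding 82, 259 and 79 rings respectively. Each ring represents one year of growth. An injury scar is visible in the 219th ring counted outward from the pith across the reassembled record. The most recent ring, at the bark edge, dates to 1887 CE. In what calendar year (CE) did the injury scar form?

Total rings = 82 + 259 + 79 = 420.
The injury scar sits at ring 219 from the pith, so 420 − 219 = 201 rings formed after it.
Counting back 201 years from 1887 CE places the injury scar in 1887 − 201 = 1686 CE.

1686 CE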